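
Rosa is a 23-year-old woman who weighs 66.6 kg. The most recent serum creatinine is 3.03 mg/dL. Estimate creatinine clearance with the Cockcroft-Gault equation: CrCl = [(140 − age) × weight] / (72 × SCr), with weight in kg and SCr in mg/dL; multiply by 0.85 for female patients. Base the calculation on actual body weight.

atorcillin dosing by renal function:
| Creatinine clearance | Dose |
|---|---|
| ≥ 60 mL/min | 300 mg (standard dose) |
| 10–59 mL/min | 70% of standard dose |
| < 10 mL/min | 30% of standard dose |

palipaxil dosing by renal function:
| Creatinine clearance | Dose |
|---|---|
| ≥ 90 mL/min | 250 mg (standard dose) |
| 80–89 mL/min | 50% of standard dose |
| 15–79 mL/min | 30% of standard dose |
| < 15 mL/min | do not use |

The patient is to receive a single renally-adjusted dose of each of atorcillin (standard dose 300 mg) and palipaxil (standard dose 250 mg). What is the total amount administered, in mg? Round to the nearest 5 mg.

285 mg

CrCl = (140 − 23) × 66.6 / (72 × 3.03) × 0.85 = 7792.2 / 218.16 × 0.85 ≈ 30.4 mL/min
CrCl ≈ 30 mL/min.
atorcillin: 10–59 mL/min → 70% of 300 mg = 210 mg.
palipaxil: 15–79 mL/min → 30% of 250 mg = 75 mg.
Total = 210 + 75 = 285 mg.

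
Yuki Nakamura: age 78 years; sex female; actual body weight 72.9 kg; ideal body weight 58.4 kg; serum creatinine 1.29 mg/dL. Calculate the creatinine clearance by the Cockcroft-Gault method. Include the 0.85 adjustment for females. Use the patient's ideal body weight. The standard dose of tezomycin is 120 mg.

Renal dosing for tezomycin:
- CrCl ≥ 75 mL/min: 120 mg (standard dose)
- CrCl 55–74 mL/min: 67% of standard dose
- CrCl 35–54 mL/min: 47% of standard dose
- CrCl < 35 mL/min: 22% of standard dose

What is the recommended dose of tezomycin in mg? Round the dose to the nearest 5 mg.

CrCl = (140 − 78) × 58.4 / (72 × 1.29) × 0.85 = 3620.8 / 92.88 × 0.85 ≈ 33.1 mL/min
CrCl ≈ 33 mL/min → bracket < 35 mL/min.
22% of 120 mg = 26.4 mg → 25 mg

25 mg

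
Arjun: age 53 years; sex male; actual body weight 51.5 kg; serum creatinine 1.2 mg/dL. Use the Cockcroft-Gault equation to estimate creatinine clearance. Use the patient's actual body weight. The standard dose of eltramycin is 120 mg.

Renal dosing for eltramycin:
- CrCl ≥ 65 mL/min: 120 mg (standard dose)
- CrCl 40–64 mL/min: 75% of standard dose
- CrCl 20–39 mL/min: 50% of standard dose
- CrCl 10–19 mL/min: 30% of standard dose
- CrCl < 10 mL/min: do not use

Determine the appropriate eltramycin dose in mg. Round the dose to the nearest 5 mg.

CrCl = (140 − 53) × 51.5 / (72 × 1.2) = 4480.5 / 86.40 ≈ 51.9 mL/min
CrCl ≈ 52 mL/min → bracket 40–64 mL/min.
75% of 120 mg = 90 mg

90 mg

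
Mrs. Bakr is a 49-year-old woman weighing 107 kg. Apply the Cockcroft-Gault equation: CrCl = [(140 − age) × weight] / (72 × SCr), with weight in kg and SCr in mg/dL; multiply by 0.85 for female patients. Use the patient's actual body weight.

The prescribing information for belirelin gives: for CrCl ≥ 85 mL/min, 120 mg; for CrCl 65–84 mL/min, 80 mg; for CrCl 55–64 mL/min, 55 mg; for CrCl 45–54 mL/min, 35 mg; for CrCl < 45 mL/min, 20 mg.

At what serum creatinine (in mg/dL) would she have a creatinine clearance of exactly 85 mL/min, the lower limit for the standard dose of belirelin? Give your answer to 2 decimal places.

1.35 mg/dL

Standard dose requires CrCl ≥ 85 mL/min.
Set (140 − 49) × 107 × 0.85 / (72 × SCr) = 85
SCr = (140 − 49) × 107 × 0.85 / (72 × 85) = 1.352 mg/dL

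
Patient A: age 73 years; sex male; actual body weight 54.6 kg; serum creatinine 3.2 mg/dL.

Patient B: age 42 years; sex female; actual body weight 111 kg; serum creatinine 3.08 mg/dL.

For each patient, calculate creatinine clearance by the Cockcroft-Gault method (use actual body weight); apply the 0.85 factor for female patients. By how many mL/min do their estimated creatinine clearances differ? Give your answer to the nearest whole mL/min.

26 mL/min

Patient A: CrCl = (140 − 73) × 54.6 / (72 × 3.2) = 3658.2 / 230.40 ≈ 15.9 mL/min
Patient B: CrCl = (140 − 42) × 111 / (72 × 3.08) × 0.85 = 10878.0 / 221.76 × 0.85 ≈ 41.7 mL/min
|15.9 − 41.7| = 25.8 mL/min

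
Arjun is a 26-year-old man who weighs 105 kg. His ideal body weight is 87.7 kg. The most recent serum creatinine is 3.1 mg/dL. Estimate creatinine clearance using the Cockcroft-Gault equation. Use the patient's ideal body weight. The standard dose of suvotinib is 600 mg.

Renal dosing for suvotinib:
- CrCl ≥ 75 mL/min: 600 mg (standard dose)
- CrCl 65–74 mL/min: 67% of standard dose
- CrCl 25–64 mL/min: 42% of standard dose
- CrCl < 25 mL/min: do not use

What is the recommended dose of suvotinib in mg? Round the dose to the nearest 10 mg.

CrCl = (140 − 26) × 87.7 / (72 × 3.1) = 9997.8 / 223.20 ≈ 44.8 mL/min
CrCl ≈ 45 mL/min → bracket 25–64 mL/min.
42% of 600 mg = 252 mg → 250 mg

250 mg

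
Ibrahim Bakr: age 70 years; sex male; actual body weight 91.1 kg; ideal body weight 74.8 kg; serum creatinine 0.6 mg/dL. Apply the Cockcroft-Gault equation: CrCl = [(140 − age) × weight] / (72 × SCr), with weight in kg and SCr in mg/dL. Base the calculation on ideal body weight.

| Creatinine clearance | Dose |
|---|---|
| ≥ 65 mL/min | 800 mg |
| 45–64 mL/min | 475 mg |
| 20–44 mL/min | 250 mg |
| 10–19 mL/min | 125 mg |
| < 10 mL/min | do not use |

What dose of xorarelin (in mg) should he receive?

800 mg

CrCl = (140 − 70) × 74.8 / (72 × 0.6) = 5236.0 / 43.20 ≈ 121.2 mL/min
CrCl ≈ 121 mL/min → bracket ≥ 65 mL/min.
Dose for this bracket: 800 mg.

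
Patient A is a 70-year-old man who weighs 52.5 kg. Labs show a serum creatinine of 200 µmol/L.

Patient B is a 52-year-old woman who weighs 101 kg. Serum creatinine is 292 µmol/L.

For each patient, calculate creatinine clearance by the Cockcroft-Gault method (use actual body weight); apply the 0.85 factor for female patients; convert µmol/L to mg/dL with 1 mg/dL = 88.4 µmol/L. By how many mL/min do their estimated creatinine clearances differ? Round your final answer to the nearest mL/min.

9 mL/min

Patient A: SCr = 200 / 88.4 = 2.262 mg/dL
Patient A: CrCl = (140 − 70) × 52.5 / (72 × 2.262) = 3675.0 / 162.86 ≈ 22.6 mL/min
Patient B: SCr = 292 / 88.4 = 3.303 mg/dL
Patient B: CrCl = (140 − 52) × 101 / (72 × 3.303) × 0.85 = 8888.0 / 237.82 × 0.85 ≈ 31.8 mL/min
|22.6 − 31.8| = 9.2 mL/min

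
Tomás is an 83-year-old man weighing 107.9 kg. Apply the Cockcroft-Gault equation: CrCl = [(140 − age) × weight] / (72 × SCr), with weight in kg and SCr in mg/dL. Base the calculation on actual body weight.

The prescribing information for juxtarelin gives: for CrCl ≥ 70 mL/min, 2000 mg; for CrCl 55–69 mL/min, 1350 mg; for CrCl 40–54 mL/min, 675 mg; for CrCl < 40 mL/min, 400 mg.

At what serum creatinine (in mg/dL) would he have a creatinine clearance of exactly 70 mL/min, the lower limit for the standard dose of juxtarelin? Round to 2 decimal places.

1.22 mg/dL

Standard dose requires CrCl ≥ 70 mL/min.
Set (140 − 83) × 107.9 / (72 × SCr) = 70
SCr = (140 − 83) × 107.9 / (72 × 70) = 1.220 mg/dL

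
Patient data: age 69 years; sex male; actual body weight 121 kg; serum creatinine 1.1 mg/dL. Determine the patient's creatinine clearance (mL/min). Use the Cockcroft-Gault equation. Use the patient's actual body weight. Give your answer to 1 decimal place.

108.5 mL/min

CrCl = (140 − 69) × 121 / (72 × 1.1) = 8591.0 / 79.20 ≈ 108.5 mL/min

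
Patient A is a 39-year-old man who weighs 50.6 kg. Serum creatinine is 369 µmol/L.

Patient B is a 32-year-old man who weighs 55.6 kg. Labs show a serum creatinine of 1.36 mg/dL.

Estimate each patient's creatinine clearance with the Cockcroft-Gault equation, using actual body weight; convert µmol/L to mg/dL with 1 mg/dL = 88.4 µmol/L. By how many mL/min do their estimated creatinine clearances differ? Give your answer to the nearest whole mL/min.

Patient A: SCr = 369 / 88.4 = 4.174 mg/dL
Patient A: CrCl = (140 − 39) × 50.6 / (72 × 4.174) = 5110.6 / 300.53 ≈ 17.0 mL/min
Patient B: CrCl = (140 − 32) × 55.6 / (72 × 1.36) = 6004.8 / 97.92 ≈ 61.3 mL/min
|17.0 − 61.3| = 44.3 mL/min

44 mL/min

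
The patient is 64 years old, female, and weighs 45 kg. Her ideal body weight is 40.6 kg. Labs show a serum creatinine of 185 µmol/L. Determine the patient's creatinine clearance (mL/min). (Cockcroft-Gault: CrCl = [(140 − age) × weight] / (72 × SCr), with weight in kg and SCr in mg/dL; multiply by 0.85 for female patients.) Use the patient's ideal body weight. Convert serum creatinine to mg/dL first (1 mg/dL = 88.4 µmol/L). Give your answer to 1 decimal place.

SCr = 185 / 88.4 = 2.093 mg/dL
CrCl = (140 − 64) × 40.6 / (72 × 2.093) × 0.85 = 3085.6 / 150.70 × 0.85 ≈ 17.4 mL/min

17.4 mL/min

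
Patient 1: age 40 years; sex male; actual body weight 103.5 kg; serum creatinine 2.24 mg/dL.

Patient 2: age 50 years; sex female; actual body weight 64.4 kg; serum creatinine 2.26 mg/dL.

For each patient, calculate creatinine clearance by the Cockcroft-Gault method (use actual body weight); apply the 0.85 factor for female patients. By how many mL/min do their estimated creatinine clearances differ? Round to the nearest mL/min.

34 mL/min

Patient 1: CrCl = (140 − 40) × 103.5 / (72 × 2.24) = 10350.0 / 161.28 ≈ 64.2 mL/min
Patient 2: CrCl = (140 − 50) × 64.4 / (72 × 2.26) × 0.85 = 5796.0 / 162.72 × 0.85 ≈ 30.3 mL/min
|64.2 − 30.3| = 33.9 mL/min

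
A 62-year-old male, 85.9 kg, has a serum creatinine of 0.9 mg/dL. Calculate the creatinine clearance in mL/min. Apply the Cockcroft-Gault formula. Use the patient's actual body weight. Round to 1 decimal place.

CrCl = (140 − 62) × 85.9 / (72 × 0.9) = 6700.2 / 64.80 ≈ 103.4 mL/min

103.4 mL/min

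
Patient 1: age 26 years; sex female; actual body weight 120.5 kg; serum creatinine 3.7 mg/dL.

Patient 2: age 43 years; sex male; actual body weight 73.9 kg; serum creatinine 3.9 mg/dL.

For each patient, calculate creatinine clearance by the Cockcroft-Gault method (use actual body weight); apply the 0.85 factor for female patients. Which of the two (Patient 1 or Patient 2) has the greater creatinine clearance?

Patient 1

Patient 1: CrCl = (140 − 26) × 120.5 / (72 × 3.7) × 0.85 = 13737.0 / 266.40 × 0.85 ≈ 43.8 mL/min
Patient 2: CrCl = (140 − 43) × 73.9 / (72 × 3.9) = 7168.3 / 280.80 ≈ 25.5 mL/min
43.8 vs 25.5 mL/min → Patient 1 is higher.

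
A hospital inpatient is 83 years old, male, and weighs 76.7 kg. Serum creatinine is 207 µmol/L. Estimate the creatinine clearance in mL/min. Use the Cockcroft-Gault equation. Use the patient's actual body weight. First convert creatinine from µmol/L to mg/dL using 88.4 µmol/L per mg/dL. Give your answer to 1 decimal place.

SCr = 207 / 88.4 = 2.342 mg/dL
CrCl = (140 − 83) × 76.7 / (72 × 2.342) = 4371.9 / 168.62 ≈ 25.9 mL/min

25.9 mL/min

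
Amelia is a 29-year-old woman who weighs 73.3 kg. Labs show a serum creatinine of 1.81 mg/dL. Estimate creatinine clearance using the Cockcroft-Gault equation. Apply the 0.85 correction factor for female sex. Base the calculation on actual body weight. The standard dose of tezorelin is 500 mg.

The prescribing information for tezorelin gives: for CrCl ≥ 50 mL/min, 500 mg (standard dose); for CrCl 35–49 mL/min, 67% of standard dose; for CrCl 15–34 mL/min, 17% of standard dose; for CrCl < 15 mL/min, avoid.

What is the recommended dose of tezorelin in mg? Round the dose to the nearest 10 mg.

CrCl = (140 − 29) × 73.3 / (72 × 1.81) × 0.85 = 8136.3 / 130.32 × 0.85 ≈ 53.1 mL/min
CrCl ≈ 53 mL/min → bracket ≥ 50 mL/min.
100% of 500 mg = 500 mg

500 mg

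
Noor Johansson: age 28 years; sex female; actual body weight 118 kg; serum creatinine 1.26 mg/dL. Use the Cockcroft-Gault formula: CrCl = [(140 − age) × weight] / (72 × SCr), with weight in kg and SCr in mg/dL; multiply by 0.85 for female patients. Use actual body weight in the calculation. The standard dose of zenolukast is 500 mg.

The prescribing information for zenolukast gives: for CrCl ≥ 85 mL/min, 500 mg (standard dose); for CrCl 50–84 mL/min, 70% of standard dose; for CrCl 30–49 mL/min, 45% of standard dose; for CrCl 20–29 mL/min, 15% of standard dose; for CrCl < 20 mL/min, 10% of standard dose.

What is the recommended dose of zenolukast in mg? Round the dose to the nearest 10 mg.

500 mg

CrCl = (140 − 28) × 118 / (72 × 1.26) × 0.85 = 13216.0 / 90.72 × 0.85 ≈ 123.8 mL/min
CrCl ≈ 124 mL/min → bracket ≥ 85 mL/min.
100% of 500 mg = 500 mg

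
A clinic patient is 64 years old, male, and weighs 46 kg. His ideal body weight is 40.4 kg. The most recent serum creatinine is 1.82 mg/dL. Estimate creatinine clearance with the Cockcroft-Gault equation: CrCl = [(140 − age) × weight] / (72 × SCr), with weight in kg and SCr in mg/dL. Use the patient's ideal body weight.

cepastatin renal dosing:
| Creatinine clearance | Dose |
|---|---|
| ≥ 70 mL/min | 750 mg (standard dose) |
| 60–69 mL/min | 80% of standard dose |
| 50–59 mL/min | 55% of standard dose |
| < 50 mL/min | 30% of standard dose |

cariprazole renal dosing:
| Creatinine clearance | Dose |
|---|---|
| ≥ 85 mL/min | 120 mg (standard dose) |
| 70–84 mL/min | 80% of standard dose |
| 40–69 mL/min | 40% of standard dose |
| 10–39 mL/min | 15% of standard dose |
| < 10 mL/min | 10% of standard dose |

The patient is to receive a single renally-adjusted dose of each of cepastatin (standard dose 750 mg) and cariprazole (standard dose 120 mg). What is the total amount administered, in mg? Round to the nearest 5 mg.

CrCl = (140 − 64) × 40.4 / (72 × 1.82) = 3070.4 / 131.04 ≈ 23.4 mL/min
CrCl ≈ 23 mL/min.
cepastatin: < 50 mL/min → 30% of 750 mg = 225 mg.
cariprazole: 10–39 mL/min → 15% of 120 mg = 18 mg.
Total = 225 + 18 = 243 mg.

245 mg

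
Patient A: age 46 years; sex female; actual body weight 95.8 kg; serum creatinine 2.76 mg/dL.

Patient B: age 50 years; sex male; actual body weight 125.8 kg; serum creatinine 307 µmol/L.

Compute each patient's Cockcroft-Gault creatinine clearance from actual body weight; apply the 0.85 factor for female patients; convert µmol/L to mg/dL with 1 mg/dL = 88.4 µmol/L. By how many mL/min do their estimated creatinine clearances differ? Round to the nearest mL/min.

7 mL/min

Patient A: CrCl = (140 − 46) × 95.8 / (72 × 2.76) × 0.85 = 9005.2 / 198.72 × 0.85 ≈ 38.5 mL/min
Patient B: SCr = 307 / 88.4 = 3.473 mg/dL
Patient B: CrCl = (140 − 50) × 125.8 / (72 × 3.473) = 11322.0 / 250.06 ≈ 45.3 mL/min
|38.5 − 45.3| = 6.8 mL/min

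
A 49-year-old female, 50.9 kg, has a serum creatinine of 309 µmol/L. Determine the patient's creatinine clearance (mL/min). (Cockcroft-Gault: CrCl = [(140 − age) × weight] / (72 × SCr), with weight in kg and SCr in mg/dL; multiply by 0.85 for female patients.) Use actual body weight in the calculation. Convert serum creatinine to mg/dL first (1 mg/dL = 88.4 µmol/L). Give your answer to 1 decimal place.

15.6 mL/min

SCr = 309 / 88.4 = 3.495 mg/dL
CrCl = (140 − 49) × 50.9 / (72 × 3.495) × 0.85 = 4631.9 / 251.64 × 0.85 ≈ 15.6 mL/min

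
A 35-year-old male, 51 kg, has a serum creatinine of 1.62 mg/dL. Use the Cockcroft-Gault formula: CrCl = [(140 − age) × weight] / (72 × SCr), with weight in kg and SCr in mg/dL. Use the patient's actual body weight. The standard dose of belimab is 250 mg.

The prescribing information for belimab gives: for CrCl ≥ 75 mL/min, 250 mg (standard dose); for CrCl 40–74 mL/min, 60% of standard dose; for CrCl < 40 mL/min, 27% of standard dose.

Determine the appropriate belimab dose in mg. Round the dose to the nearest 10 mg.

150 mg

CrCl = (140 − 35) × 51 / (72 × 1.62) = 5355.0 / 116.64 ≈ 45.9 mL/min
CrCl ≈ 46 mL/min → bracket 40–74 mL/min.
60% of 250 mg = 150 mg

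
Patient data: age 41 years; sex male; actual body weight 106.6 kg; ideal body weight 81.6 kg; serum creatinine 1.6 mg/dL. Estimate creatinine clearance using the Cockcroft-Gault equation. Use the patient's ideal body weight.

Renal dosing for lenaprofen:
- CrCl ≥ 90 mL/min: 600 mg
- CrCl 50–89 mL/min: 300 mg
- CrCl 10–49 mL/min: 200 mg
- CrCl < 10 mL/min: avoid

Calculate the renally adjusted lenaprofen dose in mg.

300 mg

CrCl = (140 − 41) × 81.6 / (72 × 1.6) = 8078.4 / 115.20 ≈ 70.1 mL/min
CrCl ≈ 70 mL/min → bracket 50–89 mL/min.
Dose for this bracket: 300 mg.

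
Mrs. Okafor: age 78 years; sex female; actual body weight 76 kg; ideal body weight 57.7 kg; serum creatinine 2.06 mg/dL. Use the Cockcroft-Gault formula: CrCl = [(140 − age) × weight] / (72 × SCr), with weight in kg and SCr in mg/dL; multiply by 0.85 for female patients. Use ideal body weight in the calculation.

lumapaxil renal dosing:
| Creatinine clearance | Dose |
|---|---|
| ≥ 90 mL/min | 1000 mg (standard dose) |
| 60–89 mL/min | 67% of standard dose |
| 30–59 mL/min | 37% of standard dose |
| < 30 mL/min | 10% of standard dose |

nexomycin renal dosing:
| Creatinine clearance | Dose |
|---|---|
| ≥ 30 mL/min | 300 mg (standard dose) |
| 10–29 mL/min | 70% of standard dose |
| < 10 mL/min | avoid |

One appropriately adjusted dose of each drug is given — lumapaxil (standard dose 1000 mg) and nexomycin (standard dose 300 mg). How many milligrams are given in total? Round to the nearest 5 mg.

310 mg

CrCl = (140 − 78) × 57.7 / (72 × 2.06) × 0.85 = 3577.4 / 148.32 × 0.85 ≈ 20.5 mL/min
CrCl ≈ 21 mL/min.
lumapaxil: < 30 mL/min → 10% of 1000 mg = 100 mg.
nexomycin: 10–29 mL/min → 70% of 300 mg = 210 mg.
Total = 100 + 210 = 310 mg.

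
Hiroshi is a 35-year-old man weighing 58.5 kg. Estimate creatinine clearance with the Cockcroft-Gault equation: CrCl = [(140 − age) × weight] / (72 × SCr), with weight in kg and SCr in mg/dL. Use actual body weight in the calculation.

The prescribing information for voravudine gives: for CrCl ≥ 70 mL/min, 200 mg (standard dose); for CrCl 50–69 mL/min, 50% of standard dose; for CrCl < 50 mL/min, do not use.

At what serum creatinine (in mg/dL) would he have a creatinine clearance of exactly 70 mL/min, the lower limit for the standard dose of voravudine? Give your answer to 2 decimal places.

Standard dose requires CrCl ≥ 70 mL/min.
Set (140 − 35) × 58.5 / (72 × SCr) = 70
SCr = (140 − 35) × 58.5 / (72 × 70) = 1.219 mg/dL

1.22 mg/dL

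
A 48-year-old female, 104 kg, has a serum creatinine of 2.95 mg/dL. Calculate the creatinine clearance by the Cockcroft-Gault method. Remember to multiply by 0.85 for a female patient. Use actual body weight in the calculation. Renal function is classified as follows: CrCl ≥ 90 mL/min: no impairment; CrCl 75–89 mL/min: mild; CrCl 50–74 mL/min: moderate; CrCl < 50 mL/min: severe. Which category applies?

CrCl = (140 − 48) × 104 / (72 × 2.95) × 0.85 = 9568.0 / 212.40 × 0.85 ≈ 38.3 mL/min
38 mL/min falls in the 'severe' range.

severe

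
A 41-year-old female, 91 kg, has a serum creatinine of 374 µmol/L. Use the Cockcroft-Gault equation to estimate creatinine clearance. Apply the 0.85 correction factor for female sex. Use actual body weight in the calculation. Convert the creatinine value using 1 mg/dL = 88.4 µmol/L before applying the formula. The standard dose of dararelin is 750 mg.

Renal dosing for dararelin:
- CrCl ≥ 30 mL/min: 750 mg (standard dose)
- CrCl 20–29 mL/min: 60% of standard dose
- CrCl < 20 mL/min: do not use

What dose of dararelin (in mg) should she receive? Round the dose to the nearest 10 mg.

SCr = 374 / 88.4 = 4.231 mg/dL
CrCl = (140 − 41) × 91 / (72 × 4.231) × 0.85 = 9009.0 / 304.63 × 0.85 ≈ 25.1 mL/min
CrCl ≈ 25 mL/min → bracket 20–29 mL/min.
60% of 750 mg = 450 mg

450 mg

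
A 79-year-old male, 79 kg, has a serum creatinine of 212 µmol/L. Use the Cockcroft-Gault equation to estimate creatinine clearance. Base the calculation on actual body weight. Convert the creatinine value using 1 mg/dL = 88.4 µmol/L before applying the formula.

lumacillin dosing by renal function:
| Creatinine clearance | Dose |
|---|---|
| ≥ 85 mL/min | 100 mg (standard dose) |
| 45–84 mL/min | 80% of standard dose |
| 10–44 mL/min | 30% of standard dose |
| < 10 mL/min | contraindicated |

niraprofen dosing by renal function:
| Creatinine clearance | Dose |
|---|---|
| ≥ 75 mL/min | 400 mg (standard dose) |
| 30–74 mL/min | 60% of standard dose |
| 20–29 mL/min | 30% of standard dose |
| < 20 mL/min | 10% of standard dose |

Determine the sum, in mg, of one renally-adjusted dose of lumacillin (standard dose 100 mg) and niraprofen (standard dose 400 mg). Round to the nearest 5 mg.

SCr = 212 / 88.4 = 2.398 mg/dL
CrCl = (140 − 79) × 79 / (72 × 2.398) = 4819.0 / 172.66 ≈ 27.9 mL/min
CrCl ≈ 28 mL/min.
lumacillin: 10–44 mL/min → 30% of 100 mg = 30 mg.
niraprofen: 20–29 mL/min → 30% of 400 mg = 120 mg.
Total = 30 + 120 = 150 mg.

150 mg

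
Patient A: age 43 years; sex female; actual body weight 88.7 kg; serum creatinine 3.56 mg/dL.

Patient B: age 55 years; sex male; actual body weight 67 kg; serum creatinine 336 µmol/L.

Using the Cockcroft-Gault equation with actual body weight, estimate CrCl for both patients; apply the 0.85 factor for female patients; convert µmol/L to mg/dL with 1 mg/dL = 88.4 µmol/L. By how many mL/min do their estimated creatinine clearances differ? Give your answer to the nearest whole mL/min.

Patient A: CrCl = (140 − 43) × 88.7 / (72 × 3.56) × 0.85 = 8603.9 / 256.32 × 0.85 ≈ 28.5 mL/min
Patient B: SCr = 336 / 88.4 = 3.801 mg/dL
Patient B: CrCl = (140 − 55) × 67 / (72 × 3.801) = 5695.0 / 273.67 ≈ 20.8 mL/min
|28.5 − 20.8| = 7.7 mL/min

8 mL/min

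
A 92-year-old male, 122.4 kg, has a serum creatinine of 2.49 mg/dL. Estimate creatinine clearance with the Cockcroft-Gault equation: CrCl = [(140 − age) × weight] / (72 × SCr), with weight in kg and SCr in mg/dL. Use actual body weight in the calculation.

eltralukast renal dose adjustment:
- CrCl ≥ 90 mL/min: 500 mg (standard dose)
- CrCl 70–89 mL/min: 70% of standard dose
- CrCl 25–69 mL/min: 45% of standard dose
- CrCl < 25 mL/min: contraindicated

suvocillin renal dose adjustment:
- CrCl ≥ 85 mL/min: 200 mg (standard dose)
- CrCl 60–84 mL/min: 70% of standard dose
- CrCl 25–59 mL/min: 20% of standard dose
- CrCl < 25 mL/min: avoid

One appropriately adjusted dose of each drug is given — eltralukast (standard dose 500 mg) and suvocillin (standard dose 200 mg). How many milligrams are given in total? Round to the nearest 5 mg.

265 mg

CrCl = (140 − 92) × 122.4 / (72 × 2.49) = 5875.2 / 179.28 ≈ 32.8 mL/min
CrCl ≈ 33 mL/min.
eltralukast: 25–69 mL/min → 45% of 500 mg = 225 mg.
suvocillin: 25–59 mL/min → 20% of 200 mg = 40 mg.
Total = 225 + 40 = 265 mg.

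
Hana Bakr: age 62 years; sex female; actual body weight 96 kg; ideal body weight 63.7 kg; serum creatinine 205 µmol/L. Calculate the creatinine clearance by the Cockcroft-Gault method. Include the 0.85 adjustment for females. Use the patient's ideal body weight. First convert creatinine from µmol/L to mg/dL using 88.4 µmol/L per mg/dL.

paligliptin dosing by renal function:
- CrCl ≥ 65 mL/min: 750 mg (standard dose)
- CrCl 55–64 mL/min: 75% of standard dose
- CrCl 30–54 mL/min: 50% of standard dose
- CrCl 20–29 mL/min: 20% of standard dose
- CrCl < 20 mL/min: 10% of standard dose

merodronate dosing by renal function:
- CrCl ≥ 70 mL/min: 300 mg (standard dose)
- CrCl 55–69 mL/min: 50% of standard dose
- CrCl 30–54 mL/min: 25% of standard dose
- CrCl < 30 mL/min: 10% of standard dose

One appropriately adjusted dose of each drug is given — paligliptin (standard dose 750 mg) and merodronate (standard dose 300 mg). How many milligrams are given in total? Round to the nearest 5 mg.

SCr = 205 / 88.4 = 2.319 mg/dL
CrCl = (140 − 62) × 63.7 / (72 × 2.319) × 0.85 = 4968.6 / 166.97 × 0.85 ≈ 25.3 mL/min
CrCl ≈ 25 mL/min.
paligliptin: 20–29 mL/min → 20% of 750 mg = 150 mg.
merodronate: < 30 mL/min → 10% of 300 mg = 30 mg.
Total = 150 + 30 = 180 mg.

180 mg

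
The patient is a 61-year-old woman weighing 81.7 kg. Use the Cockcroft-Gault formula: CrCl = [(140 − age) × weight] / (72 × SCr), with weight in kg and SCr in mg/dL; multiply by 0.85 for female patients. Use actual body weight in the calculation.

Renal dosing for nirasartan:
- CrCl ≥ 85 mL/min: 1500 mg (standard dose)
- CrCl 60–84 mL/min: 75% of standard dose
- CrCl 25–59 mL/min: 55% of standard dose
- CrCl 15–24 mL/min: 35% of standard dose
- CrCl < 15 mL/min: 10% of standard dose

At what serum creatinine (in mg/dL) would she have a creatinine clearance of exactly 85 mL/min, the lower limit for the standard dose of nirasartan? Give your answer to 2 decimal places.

0.90 mg/dL

Standard dose requires CrCl ≥ 85 mL/min.
Set (140 − 61) × 81.7 × 0.85 / (72 × SCr) = 85
SCr = (140 − 61) × 81.7 × 0.85 / (72 × 85) = 0.896 mg/dL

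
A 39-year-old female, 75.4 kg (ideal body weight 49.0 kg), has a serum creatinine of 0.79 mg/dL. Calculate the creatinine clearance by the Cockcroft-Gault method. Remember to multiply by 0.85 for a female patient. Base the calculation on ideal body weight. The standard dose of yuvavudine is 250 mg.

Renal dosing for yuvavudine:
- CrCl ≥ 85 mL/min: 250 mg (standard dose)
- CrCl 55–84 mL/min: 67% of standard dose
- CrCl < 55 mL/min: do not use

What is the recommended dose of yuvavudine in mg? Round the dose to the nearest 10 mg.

CrCl = (140 − 39) × 49 / (72 × 0.79) × 0.85 = 4949.0 / 56.88 × 0.85 ≈ 74.0 mL/min
CrCl ≈ 74 mL/min → bracket 55–84 mL/min.
67% of 250 mg = 167.5 mg → 170 mg

170 mg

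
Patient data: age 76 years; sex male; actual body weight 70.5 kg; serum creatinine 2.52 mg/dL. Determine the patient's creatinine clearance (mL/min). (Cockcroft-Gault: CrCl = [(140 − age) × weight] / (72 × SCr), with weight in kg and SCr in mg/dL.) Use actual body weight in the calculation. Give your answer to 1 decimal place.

CrCl = (140 − 76) × 70.5 / (72 × 2.52) = 4512.0 / 181.44 ≈ 24.9 mL/min

24.9 mL/min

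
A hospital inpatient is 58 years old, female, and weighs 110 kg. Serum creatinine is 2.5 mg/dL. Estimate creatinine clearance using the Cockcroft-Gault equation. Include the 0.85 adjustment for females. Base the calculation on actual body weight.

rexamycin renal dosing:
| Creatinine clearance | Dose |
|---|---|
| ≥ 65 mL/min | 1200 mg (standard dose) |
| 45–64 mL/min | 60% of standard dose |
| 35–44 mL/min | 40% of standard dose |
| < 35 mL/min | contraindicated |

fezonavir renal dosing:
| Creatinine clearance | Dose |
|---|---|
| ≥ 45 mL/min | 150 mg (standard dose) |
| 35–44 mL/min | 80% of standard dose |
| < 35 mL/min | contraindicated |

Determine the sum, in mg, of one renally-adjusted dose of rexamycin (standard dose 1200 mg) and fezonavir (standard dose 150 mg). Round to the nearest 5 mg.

600 mg

CrCl = (140 − 58) × 110 / (72 × 2.5) × 0.85 = 9020.0 / 180.00 × 0.85 ≈ 42.6 mL/min
CrCl ≈ 43 mL/min.
rexamycin: 35–44 mL/min → 40% of 1200 mg = 480 mg.
fezonavir: 35–44 mL/min → 80% of 150 mg = 120 mg.
Total = 480 + 120 = 600 mg.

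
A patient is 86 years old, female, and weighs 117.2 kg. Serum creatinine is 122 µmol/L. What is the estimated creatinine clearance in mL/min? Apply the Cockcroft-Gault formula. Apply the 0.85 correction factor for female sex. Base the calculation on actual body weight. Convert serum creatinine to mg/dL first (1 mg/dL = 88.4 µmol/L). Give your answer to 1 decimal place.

SCr = 122 / 88.4 = 1.38 mg/dL
CrCl = (140 − 86) × 117.2 / (72 × 1.38) × 0.85 = 6328.8 / 99.36 × 0.85 ≈ 54.1 mL/min

54.1 mL/min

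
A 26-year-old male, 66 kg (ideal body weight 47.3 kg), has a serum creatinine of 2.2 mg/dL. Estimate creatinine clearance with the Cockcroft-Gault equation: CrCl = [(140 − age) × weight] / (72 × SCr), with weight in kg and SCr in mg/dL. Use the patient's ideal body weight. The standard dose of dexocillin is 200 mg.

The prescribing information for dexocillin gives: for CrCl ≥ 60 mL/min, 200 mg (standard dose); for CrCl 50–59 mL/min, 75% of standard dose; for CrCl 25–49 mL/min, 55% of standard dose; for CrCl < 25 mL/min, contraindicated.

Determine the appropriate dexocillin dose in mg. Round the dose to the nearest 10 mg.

CrCl = (140 − 26) × 47.3 / (72 × 2.2) = 5392.2 / 158.40 ≈ 34.0 mL/min
CrCl ≈ 34 mL/min → bracket 25–49 mL/min.
55% of 200 mg = 110 mg

110 mg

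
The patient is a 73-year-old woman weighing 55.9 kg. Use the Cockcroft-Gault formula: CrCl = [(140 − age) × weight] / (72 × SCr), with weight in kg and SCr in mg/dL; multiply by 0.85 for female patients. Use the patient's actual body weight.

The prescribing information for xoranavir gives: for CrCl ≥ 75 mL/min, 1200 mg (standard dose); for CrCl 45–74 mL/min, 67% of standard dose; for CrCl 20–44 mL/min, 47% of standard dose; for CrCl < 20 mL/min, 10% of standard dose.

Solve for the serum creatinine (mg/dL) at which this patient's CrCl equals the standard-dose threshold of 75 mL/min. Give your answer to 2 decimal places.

Standard dose requires CrCl ≥ 75 mL/min.
Set (140 − 73) × 55.9 × 0.85 / (72 × SCr) = 75
SCr = (140 − 73) × 55.9 × 0.85 / (72 × 75) = 0.590 mg/dL

0.59 mg/dL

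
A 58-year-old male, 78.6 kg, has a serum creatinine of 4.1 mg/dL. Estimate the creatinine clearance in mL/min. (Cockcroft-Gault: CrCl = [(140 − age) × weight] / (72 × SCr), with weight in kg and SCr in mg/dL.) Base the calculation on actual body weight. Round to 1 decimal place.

21.8 mL/min

CrCl = (140 − 58) × 78.6 / (72 × 4.1) = 6445.2 / 295.20 ≈ 21.8 mL/min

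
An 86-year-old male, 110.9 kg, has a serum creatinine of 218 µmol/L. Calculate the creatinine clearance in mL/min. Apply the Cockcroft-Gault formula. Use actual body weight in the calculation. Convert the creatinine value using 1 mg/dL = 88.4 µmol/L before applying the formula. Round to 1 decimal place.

33.7 mL/min

SCr = 218 / 88.4 = 2.466 mg/dL
CrCl = (140 − 86) × 110.9 / (72 × 2.466) = 5988.6 / 177.55 ≈ 33.7 mL/min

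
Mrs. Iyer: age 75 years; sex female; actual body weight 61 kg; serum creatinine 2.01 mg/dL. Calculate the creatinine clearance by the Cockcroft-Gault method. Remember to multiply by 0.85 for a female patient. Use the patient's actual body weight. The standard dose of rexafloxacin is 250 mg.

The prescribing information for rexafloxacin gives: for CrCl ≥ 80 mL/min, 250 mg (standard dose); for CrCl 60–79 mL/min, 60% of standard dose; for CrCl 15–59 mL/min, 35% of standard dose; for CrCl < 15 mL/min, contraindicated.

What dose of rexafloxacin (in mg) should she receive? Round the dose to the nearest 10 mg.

CrCl = (140 − 75) × 61 / (72 × 2.01) × 0.85 = 3965.0 / 144.72 × 0.85 ≈ 23.3 mL/min
CrCl ≈ 23 mL/min → bracket 15–59 mL/min.
35% of 250 mg = 87.5 mg → 90 mg

90 mg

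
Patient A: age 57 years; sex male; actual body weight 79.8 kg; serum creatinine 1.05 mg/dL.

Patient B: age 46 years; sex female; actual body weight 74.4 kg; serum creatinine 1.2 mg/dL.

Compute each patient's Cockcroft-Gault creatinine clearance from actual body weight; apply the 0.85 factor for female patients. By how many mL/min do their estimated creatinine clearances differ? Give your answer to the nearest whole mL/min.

Patient A: CrCl = (140 − 57) × 79.8 / (72 × 1.05) = 6623.4 / 75.60 ≈ 87.6 mL/min
Patient B: CrCl = (140 − 46) × 74.4 / (72 × 1.2) × 0.85 = 6993.6 / 86.40 × 0.85 ≈ 68.8 mL/min
|87.6 − 68.8| = 18.8 mL/min

19 mL/min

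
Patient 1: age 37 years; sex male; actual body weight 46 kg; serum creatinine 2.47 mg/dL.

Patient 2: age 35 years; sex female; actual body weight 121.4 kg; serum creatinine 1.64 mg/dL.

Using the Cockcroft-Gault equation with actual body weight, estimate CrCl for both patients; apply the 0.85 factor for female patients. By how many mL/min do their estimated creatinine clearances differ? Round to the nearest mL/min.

Patient 1: CrCl = (140 − 37) × 46 / (72 × 2.47) = 4738.0 / 177.84 ≈ 26.6 mL/min
Patient 2: CrCl = (140 − 35) × 121.4 / (72 × 1.64) × 0.85 = 12747.0 / 118.08 × 0.85 ≈ 91.8 mL/min
|26.6 − 91.8| = 65.2 mL/min

65 mL/min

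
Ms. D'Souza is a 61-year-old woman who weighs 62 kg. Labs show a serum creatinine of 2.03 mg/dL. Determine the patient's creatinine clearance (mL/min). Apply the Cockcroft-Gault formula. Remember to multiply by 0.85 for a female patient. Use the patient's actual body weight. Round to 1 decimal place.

CrCl = (140 − 61) × 62 / (72 × 2.03) × 0.85 = 4898.0 / 146.16 × 0.85 ≈ 28.5 mL/min

28.5 mL/min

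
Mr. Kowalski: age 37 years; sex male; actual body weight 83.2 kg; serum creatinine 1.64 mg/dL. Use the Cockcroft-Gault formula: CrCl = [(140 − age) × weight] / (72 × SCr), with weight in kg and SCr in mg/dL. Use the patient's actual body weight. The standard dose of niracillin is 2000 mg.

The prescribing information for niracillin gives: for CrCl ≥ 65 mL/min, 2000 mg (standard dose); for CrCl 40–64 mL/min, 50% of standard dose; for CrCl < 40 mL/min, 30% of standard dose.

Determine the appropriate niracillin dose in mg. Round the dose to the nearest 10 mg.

CrCl = (140 − 37) × 83.2 / (72 × 1.64) = 8569.6 / 118.08 ≈ 72.6 mL/min
CrCl ≈ 73 mL/min → bracket ≥ 65 mL/min.
100% of 2000 mg = 2000 mg

2000 mg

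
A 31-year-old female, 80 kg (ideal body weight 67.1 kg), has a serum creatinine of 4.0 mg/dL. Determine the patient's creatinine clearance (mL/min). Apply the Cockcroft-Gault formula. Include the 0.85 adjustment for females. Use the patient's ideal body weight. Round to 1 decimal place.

21.6 mL/min

CrCl = (140 − 31) × 67.1 / (72 × 4) × 0.85 = 7313.9 / 288.00 × 0.85 ≈ 21.6 mL/min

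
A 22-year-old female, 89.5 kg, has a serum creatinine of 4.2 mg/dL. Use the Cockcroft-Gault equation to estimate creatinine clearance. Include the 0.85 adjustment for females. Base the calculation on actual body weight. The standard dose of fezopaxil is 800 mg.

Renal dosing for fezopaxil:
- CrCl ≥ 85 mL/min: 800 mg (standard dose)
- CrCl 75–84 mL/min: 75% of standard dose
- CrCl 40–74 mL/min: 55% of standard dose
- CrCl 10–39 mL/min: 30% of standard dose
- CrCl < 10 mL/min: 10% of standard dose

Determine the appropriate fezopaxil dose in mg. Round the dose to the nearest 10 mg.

240 mg

CrCl = (140 − 22) × 89.5 / (72 × 4.2) × 0.85 = 10561.0 / 302.40 × 0.85 ≈ 29.7 mL/min
CrCl ≈ 30 mL/min → bracket 10–39 mL/min.
30% of 800 mg = 240 mg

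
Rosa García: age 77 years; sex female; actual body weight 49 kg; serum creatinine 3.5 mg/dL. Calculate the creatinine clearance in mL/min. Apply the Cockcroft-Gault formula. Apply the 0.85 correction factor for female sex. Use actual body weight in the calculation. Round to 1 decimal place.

CrCl = (140 − 77) × 49 / (72 × 3.5) × 0.85 = 3087.0 / 252.00 × 0.85 ≈ 10.4 mL/min

10.4 mL/min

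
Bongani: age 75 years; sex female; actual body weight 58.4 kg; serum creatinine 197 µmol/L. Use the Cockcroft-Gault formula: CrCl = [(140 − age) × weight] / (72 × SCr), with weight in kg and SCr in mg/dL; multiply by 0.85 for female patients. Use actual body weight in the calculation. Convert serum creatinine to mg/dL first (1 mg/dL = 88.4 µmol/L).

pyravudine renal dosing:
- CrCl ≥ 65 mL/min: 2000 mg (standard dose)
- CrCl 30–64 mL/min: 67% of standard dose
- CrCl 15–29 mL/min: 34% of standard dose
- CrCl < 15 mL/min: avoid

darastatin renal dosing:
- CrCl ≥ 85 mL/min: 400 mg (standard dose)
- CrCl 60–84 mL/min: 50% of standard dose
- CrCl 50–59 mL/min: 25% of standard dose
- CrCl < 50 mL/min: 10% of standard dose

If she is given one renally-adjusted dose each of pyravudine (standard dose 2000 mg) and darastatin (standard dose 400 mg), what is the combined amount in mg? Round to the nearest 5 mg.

720 mg

SCr = 197 / 88.4 = 2.229 mg/dL
CrCl = (140 − 75) × 58.4 / (72 × 2.229) × 0.85 = 3796.0 / 160.49 × 0.85 ≈ 20.1 mL/min
CrCl ≈ 20 mL/min.
pyravudine: 15–29 mL/min → 34% of 2000 mg = 680 mg.
darastatin: < 50 mL/min → 10% of 400 mg = 40 mg.
Total = 680 + 40 = 720 mg.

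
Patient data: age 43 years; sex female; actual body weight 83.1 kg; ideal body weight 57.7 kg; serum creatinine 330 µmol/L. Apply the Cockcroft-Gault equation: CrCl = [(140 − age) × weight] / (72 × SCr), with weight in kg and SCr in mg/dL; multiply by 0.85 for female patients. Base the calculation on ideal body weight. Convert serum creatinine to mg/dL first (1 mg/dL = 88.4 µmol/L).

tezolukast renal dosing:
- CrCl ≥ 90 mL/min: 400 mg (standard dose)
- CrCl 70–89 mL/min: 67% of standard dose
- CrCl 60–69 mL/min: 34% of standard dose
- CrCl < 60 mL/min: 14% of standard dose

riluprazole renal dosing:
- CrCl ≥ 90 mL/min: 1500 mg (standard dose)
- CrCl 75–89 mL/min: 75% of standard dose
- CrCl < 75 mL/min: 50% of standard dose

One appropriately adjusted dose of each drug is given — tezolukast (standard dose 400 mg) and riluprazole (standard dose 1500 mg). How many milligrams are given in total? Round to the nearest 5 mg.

SCr = 330 / 88.4 = 3.733 mg/dL
CrCl = (140 − 43) × 57.7 / (72 × 3.733) × 0.85 = 5596.9 / 268.78 × 0.85 ≈ 17.7 mL/min
CrCl ≈ 18 mL/min.
tezolukast: < 60 mL/min → 14% of 400 mg = 56 mg.
riluprazole: < 75 mL/min → 50% of 1500 mg = 750 mg.
Total = 56 + 750 = 806 mg.

805 mg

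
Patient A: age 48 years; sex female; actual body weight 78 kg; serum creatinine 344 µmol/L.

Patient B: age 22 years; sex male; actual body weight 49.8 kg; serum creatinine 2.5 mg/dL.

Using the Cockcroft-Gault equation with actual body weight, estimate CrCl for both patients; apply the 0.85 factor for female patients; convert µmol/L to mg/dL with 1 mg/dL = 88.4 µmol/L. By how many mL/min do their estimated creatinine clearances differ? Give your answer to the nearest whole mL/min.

11 mL/min

Patient A: SCr = 344 / 88.4 = 3.891 mg/dL
Patient A: CrCl = (140 − 48) × 78 / (72 × 3.891) × 0.85 = 7176.0 / 280.15 × 0.85 ≈ 21.8 mL/min
Patient B: CrCl = (140 − 22) × 49.8 / (72 × 2.5) = 5876.4 / 180.00 ≈ 32.6 mL/min
|21.8 − 32.6| = 10.8 mL/min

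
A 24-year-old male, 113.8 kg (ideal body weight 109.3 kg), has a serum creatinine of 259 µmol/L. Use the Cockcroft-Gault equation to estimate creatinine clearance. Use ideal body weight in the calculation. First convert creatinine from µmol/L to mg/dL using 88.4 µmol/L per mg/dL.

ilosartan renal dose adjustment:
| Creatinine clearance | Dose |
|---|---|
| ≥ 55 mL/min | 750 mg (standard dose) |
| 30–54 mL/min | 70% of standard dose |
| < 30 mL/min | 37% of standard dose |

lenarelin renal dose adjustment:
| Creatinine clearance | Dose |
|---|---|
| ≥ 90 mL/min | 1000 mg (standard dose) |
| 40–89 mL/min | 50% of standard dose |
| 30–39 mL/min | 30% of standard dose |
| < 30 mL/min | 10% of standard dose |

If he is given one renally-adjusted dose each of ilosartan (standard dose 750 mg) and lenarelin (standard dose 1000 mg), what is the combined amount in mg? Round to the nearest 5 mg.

SCr = 259 / 88.4 = 2.93 mg/dL
CrCl = (140 − 24) × 109.3 / (72 × 2.93) = 12678.8 / 210.96 ≈ 60.1 mL/min
CrCl ≈ 60 mL/min.
ilosartan: ≥ 55 mL/min → 100% of 750 mg = 750 mg.
lenarelin: 40–89 mL/min → 50% of 1000 mg = 500 mg.
Total = 750 + 500 = 1250 mg.

1250 mg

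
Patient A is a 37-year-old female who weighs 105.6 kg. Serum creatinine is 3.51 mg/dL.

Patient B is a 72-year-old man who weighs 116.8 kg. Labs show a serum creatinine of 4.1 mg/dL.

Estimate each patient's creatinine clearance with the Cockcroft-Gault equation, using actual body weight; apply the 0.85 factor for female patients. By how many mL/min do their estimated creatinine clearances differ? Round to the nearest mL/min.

10 mL/min

Patient A: CrCl = (140 − 37) × 105.6 / (72 × 3.51) × 0.85 = 10876.8 / 252.72 × 0.85 ≈ 36.6 mL/min
Patient B: CrCl = (140 − 72) × 116.8 / (72 × 4.1) = 7942.4 / 295.20 ≈ 26.9 mL/min
|36.6 − 26.9| = 9.7 mL/min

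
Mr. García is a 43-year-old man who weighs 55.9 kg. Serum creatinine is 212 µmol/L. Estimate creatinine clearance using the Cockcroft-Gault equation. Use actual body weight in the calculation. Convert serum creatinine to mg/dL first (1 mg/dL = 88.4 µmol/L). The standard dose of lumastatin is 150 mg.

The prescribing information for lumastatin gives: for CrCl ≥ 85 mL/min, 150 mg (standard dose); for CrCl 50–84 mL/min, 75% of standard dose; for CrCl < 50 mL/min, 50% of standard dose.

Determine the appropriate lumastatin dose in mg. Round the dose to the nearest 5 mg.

75 mg

SCr = 212 / 88.4 = 2.398 mg/dL
CrCl = (140 − 43) × 55.9 / (72 × 2.398) = 5422.3 / 172.66 ≈ 31.4 mL/min
CrCl ≈ 31 mL/min → bracket < 50 mL/min.
50% of 150 mg = 75 mg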